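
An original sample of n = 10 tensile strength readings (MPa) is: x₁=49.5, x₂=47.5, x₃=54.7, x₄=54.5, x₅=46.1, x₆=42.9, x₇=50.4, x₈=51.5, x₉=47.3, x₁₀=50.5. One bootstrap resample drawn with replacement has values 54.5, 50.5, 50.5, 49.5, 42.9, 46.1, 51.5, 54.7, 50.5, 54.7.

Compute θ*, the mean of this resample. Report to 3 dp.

Mean = (54.5 + 50.5 + 50.5 + 49.5 + 42.9 + 46.1 + 51.5 + 54.7 + 50.5 + 54.7) / 10 = 505.40 / 10 = 50.540

θ* = 50.540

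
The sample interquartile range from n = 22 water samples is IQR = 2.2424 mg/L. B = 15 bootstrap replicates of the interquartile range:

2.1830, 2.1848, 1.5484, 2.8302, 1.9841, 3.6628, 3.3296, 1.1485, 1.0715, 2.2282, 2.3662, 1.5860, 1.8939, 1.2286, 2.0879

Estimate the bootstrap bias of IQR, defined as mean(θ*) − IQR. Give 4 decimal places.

mean(θ*) = (2.1830 + 2.1848 + 1.5484 + 2.8302 + 1.9841 + 3.6628 + 3.3296 + 1.1485 + 1.0715 + 2.2282 + 2.3662 + 1.5860 + 1.8939 + 1.2286 + 2.0879) / 15 = 2.08891
bias = 2.08891 − 2.2424

bias = −0.1535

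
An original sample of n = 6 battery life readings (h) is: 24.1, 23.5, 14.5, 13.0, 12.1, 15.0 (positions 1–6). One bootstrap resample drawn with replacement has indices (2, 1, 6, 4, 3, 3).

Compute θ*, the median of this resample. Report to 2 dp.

Resample values: 23.5, 24.1, 15.0, 13.0, 14.5, 14.5.
Sorted: 13.0, 14.5, 14.5, 15.0, 23.5, 24.1
Median = average of the two middle values = 14.75

θ* = 14.75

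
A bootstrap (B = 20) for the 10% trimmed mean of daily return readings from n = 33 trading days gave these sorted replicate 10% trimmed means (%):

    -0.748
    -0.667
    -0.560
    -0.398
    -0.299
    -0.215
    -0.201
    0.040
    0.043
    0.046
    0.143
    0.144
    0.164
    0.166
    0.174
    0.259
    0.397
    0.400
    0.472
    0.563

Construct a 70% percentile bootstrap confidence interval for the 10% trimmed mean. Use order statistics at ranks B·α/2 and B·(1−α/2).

α = 0.30; lower rank = 20 × 0.150 = 3; upper rank = 20 × 0.850 = 17.
The 3rd smallest replicate is -0.560; the 17th is 0.397.

(-0.560, 0.397)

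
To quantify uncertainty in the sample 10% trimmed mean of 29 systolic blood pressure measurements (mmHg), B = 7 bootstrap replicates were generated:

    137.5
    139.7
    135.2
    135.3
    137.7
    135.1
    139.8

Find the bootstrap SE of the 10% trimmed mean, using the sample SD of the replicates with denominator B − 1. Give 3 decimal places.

SE* = 2.056

Bootstrap SE is the standard deviation of the 7 replicate 10% trimmed means.
Mean of replicates: (137.5 + 139.7 + 135.2 + 135.3 + 137.7 + 135.1 + 139.8) / 7 = 960.3000 / 7 = 137.1857
Sum of squared deviations: (+0.3143)² + (+2.5143)² + (−1.9857)² + (−1.8857)² + (+0.5143)² + (−2.0857)² + (+2.6143)² = 25.3686
Variance = 25.3686 / 6 = 4.2281
SE* = √4.2281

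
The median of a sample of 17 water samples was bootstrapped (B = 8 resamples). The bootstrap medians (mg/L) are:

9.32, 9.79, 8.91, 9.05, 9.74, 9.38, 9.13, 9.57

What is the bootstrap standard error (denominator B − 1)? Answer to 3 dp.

SE* = 0.322

Bootstrap SE is the standard deviation of the 8 replicate medians.
Mean of replicates: (9.32 + 9.79 + 8.91 + 9.05 + 9.74 + 9.38 + 9.13 + 9.57) / 8 = 74.8900 / 8 = 9.3613
Sum of squared deviations: (−0.0412)² + (+0.4287)² + (−0.4512)² + (−0.3112)² + (+0.3788)² + (+0.0188)² + (−0.2312)² + (+0.2088)² = 0.7269
Variance = 0.7269 / 7 = 0.1038
SE* = √0.1038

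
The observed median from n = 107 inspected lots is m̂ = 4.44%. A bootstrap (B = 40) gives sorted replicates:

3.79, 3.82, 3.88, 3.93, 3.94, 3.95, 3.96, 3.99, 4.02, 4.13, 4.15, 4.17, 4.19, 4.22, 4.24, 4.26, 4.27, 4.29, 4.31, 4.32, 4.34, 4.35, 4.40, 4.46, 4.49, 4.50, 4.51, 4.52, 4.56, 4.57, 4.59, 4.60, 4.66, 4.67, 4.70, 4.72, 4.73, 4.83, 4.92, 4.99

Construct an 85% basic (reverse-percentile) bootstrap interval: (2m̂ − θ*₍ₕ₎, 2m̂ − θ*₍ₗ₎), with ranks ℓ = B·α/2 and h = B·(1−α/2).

(4.15, 5.00)

Percentile endpoints at ranks 3 and 37: θ*₍3₎ = 3.88, θ*₍37₎ = 4.73.
Basic interval reflects these around m̂:
  lower = 2 × 4.44 − 4.73 = 4.15
  upper = 2 × 4.44 − 3.88 = 5.00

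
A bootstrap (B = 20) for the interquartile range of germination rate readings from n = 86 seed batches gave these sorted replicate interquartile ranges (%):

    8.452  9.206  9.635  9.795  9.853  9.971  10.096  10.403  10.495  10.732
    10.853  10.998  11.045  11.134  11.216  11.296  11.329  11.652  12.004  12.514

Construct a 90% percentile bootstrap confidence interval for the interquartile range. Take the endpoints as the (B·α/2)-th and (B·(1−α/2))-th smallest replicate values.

α = 0.10; lower rank = 20 × 0.050 = 1; upper rank = 20 × 0.950 = 19.
The 1st smallest replicate is 8.452; the 19th is 12.004.

(8.452, 12.004)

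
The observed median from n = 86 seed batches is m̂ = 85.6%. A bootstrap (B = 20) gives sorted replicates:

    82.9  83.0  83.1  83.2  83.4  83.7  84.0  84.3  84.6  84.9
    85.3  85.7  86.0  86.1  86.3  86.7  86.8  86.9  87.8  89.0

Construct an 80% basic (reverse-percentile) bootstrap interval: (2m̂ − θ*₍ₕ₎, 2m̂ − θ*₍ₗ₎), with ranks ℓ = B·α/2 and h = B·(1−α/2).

(84.3, 88.2)

Percentile endpoints at ranks 2 and 18: θ*₍2₎ = 83.0, θ*₍18₎ = 86.9.
Basic interval reflects these around m̂:
  lower = 2 × 85.6 − 86.9 = 84.3
  upper = 2 × 85.6 − 83.0 = 88.2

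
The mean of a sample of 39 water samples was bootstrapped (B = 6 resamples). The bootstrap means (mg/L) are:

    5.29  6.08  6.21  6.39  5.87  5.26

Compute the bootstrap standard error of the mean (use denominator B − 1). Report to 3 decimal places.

Bootstrap SE is the standard deviation of the 6 replicate means.
Mean of replicates: (5.29 + 6.08 + 6.21 + 6.39 + 5.87 + 5.26) / 6 = 35.1000 / 6 = 5.8500
Sum of squared deviations: (−0.5600)² + (+0.2300)² + (+0.3600)² + (+0.5400)² + (+0.0200)² + (−0.5900)² = 1.1362
Variance = 1.1362 / 5 = 0.2272
SE* = √0.2272

SE* = 0.477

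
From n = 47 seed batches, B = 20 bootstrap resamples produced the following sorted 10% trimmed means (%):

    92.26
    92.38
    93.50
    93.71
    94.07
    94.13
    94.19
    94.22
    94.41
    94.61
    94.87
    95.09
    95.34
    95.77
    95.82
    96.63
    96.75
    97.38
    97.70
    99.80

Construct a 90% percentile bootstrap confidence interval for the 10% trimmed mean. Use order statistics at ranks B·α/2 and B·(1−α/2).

α = 0.10; lower rank = 20 × 0.050 = 1; upper rank = 20 × 0.950 = 19.
The 1st smallest replicate is 92.26; the 19th is 97.70.

(92.26, 97.70)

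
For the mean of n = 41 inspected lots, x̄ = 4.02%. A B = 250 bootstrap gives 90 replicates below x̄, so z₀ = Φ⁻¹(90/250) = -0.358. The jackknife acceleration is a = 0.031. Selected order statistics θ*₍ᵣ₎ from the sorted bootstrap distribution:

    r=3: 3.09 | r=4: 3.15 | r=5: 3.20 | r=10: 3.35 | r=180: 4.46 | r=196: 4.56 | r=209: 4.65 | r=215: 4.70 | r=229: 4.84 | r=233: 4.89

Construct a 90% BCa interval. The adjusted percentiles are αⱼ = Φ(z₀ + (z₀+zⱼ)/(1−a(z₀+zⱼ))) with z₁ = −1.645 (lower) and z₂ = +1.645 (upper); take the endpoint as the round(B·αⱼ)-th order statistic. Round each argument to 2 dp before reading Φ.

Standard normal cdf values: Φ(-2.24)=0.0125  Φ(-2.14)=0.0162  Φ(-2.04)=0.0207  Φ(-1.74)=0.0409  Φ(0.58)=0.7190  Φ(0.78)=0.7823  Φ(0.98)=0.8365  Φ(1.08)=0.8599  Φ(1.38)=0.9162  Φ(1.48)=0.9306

Lower: z₀ + z₁ = -0.358 + (-1.645) = -2.003; 1 − a(z₀+z₁) = 1 − (0.031)(-2.003) = 1.0621; argument = -0.358 + (-2.003)/1.0621 = -2.2439 → -2.24.
α₁ = Φ(-2.24) = 0.0125; rank = round(250 × 0.0125) = 3; θ*₍3₎ = 3.09.
Upper: z₀ + z₂ = 1.287; 1 − a(z₀+z₂) = 0.9601; argument = 0.9825 → 0.98; α₂ = 0.8365; rank = 209; θ*₍209₎ = 4.65.

(3.09, 4.65)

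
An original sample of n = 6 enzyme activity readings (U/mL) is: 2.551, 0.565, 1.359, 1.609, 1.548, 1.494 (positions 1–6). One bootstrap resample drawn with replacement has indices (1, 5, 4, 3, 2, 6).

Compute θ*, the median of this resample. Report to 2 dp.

θ* = 1.52

Resample values: 2.551, 1.548, 1.609, 1.359, 0.565, 1.494.
Sorted: 0.565, 1.359, 1.494, 1.548, 1.609, 2.551
Median = average of the two middle values = 1.52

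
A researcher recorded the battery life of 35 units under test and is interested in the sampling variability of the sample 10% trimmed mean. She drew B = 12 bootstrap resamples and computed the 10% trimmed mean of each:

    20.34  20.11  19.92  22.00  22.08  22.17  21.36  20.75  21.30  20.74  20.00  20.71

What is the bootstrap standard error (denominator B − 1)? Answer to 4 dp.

SE* = 0.8169

Bootstrap SE is the standard deviation of the 12 replicate 10% trimmed means.
Mean of replicates: (20.34 + 20.11 + 19.92 + 22.00 + 22.08 + 22.17 + 21.36 + 20.75 + 21.30 + 20.74 + 20.00 + 20.71) / 12 = 251.48000 / 12 = 20.95667
Sum of squared deviations: (−0.61667)² + (−0.84667)² + (−1.03667)² + (+1.04333)² + (+1.12333)² + (+1.21333)² + (+0.40333)² + (−0.20667)² + (+0.34333)² + (−0.21667)² + (−0.95667)² + (−0.24667)² = 7.34067
Variance = 7.34067 / 11 = 0.66733
SE* = √0.66733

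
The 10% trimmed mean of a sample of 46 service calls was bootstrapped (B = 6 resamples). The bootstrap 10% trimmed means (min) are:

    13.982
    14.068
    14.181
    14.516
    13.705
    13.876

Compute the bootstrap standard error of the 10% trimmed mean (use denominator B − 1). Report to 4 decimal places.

Bootstrap SE is the standard deviation of the 6 replicate 10% trimmed means.
Mean of replicates: (13.982 + 14.068 + 14.181 + 14.516 + 13.705 + 13.876) / 6 = 84.32800 / 6 = 14.05467
Sum of squared deviations: (−0.07267)² + (+0.01333)² + (+0.12633)² + (+0.46133)² + (−0.34967)² + (−0.17867)² = 0.38844
Variance = 0.38844 / 5 = 0.07769
SE* = √0.07769

SE* = 0.2787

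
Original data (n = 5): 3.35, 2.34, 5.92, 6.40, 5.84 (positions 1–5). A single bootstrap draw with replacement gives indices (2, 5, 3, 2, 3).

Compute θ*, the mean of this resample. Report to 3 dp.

θ* = 4.472

Resample values: 2.34, 5.84, 5.92, 2.34, 5.92.
Mean = (2.34 + 5.84 + 5.92 + 2.34 + 5.92) / 5 = 22.360 / 5 = 4.472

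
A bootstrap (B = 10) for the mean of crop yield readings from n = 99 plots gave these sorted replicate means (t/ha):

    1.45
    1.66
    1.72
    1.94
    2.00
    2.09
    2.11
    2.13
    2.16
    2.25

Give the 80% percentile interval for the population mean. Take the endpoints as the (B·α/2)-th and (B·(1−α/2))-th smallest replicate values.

(1.45, 2.16)

α = 0.20; lower rank = 10 × 0.100 = 1; upper rank = 10 × 0.900 = 9.
The 1st smallest replicate is 1.45; the 9th is 2.16.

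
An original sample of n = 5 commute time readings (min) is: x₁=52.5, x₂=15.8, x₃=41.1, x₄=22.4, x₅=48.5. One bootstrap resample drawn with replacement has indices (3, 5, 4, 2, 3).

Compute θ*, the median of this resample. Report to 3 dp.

Resample values: 41.1, 48.5, 22.4, 15.8, 41.1.
Sorted: 15.8, 22.4, 41.1, 41.1, 48.5
Median = middle value = 41.100

θ* = 41.100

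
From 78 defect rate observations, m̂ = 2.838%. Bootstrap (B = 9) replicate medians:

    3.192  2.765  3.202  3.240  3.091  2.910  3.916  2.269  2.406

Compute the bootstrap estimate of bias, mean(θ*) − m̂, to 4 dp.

bias = +0.1610

mean(θ*) = (3.192 + 2.765 + 3.202 + 3.240 + 3.091 + 2.910 + 3.916 + 2.269 + 2.406) / 9 = 2.99900
bias = 2.99900 − 2.838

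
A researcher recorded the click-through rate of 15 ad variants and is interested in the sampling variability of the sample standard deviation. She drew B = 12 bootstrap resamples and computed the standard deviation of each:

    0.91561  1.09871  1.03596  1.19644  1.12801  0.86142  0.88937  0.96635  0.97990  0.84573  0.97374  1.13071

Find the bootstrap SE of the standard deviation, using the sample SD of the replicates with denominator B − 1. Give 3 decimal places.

Bootstrap SE is the standard deviation of the 12 replicate standard deviations.
Mean of replicates: (0.91561 + 1.09871 + 1.03596 + 1.19644 + 1.12801 + 0.86142 + 0.88937 + 0.96635 + 0.97990 + 0.84573 + 0.97374 + 1.13071) / 12 = 12.021950 / 12 = 1.001829
Sum of squared deviations: (−0.086219)² + (+0.096881)² + (+0.034131)² + (+0.194611)² + (+0.126181)² + (−0.140409)² + (−0.112459)² + (−0.035479)² + (−0.021929)² + (−0.156099)² + (−0.028089)² + (+0.128881)² = 0.147647
Variance = 0.147647 / 11 = 0.013422
SE* = √0.013422

SE* = 0.116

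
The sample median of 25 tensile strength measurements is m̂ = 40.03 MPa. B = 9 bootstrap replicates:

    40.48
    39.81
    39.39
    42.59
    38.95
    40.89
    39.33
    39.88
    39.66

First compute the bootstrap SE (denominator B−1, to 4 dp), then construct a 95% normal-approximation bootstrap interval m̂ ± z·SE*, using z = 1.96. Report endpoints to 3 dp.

Mean of replicates = 40.1089; sum of squared deviations = 9.7135; SE* = √(9.7135/8) = 1.1019
Margin = 1.96 × 1.1019 = 2.1597
Interval: 40.03 ± 2.1597

(37.870, 42.190)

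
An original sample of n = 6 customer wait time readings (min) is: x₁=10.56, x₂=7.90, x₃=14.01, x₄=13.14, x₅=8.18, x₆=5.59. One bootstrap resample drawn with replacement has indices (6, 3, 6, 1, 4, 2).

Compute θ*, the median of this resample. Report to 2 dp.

Resample values: 5.59, 14.01, 5.59, 10.56, 13.14, 7.90.
Sorted: 5.59, 5.59, 7.90, 10.56, 13.14, 14.01
Median = average of the two middle values = 9.23

θ* = 9.23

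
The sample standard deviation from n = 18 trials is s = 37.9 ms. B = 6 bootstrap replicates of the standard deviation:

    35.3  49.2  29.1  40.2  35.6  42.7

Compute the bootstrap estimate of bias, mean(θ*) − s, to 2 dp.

bias = +0.78

mean(θ*) = (35.3 + 49.2 + 29.1 + 40.2 + 35.6 + 42.7) / 6 = 38.683
bias = 38.683 − 37.9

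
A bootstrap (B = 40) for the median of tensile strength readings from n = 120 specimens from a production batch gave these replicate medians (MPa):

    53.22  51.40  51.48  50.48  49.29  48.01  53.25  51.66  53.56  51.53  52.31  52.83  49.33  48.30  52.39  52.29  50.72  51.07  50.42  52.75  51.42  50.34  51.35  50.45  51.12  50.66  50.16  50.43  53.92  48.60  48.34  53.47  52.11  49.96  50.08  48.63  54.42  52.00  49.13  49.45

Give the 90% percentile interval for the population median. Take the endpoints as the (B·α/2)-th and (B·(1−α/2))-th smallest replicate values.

Sorted replicates: 48.01, 48.30, 48.34, 48.60, 48.63, 49.13, 49.29, 49.33, 49.45, 49.96, 50.08, 50.16, 50.34, 50.42, 50.43, 50.45, 50.48, 50.66, 50.72, 51.07, 51.12, 51.35, 51.40, 51.42, 51.48, 51.53, 51.66, 52.00, 52.11, 52.29, 52.31, 52.39, 52.75, 52.83, 53.22, 53.25, 53.47, 53.56, 53.92, 54.42
α = 0.10; lower rank = 40 × 0.050 = 2; upper rank = 40 × 0.950 = 38.
The 2nd smallest replicate is 48.30; the 38th is 53.56.

(48.30, 53.56)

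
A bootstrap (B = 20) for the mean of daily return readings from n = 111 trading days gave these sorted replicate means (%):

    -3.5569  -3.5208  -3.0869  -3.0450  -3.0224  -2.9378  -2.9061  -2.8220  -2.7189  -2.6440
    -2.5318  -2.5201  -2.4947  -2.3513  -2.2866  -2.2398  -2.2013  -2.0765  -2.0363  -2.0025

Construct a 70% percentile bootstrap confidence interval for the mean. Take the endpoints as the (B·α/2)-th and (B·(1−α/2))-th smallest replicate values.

α = 0.30; lower rank = 20 × 0.150 = 3; upper rank = 20 × 0.850 = 17.
The 3rd smallest replicate is -3.0869; the 17th is -2.2013.

(-3.0869, -2.2013)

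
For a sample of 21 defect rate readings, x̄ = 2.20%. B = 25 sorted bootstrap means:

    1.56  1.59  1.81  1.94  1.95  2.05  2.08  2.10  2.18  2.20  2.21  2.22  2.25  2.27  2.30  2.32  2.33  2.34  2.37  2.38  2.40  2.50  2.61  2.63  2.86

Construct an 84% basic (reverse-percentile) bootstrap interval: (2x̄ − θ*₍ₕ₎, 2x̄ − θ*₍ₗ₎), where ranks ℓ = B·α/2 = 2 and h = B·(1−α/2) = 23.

(1.79, 2.81)

Percentile endpoints at ranks 2 and 23: θ*₍2₎ = 1.59, θ*₍23₎ = 2.61.
Basic interval reflects these around x̄:
  lower = 2 × 2.20 − 2.61 = 1.79
  upper = 2 × 2.20 − 1.59 = 2.81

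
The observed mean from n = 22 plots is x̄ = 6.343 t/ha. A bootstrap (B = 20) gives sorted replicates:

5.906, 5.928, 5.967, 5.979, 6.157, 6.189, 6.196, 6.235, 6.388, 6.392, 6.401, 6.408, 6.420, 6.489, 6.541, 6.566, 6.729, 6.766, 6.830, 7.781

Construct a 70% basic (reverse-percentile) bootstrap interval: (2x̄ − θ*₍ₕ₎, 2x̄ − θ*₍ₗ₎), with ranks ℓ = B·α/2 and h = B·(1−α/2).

(5.957, 6.719)

Percentile endpoints at ranks 3 and 17: θ*₍3₎ = 5.967, θ*₍17₎ = 6.729.
Basic interval reflects these around x̄:
  lower = 2 × 6.343 − 6.729 = 5.957
  upper = 2 × 6.343 − 5.967 = 6.719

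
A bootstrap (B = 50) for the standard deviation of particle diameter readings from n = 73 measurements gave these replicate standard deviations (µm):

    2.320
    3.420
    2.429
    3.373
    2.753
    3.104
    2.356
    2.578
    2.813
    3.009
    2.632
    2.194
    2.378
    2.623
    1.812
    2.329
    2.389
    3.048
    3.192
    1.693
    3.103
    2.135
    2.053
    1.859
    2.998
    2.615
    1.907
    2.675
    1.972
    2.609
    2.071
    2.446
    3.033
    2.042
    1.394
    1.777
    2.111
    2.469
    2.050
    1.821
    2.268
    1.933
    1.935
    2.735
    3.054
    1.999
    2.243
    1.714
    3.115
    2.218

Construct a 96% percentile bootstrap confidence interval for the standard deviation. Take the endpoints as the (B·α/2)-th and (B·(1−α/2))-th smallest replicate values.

Sorted replicates: 1.394, 1.693, 1.714, 1.777, 1.812, 1.821, 1.859, 1.907, 1.933, 1.935, 1.972, 1.999, 2.042, 2.050, 2.053, 2.071, 2.111, 2.135, 2.194, 2.218, 2.243, 2.268, 2.320, 2.329, 2.356, 2.378, 2.389, 2.429, 2.446, 2.469, 2.578, 2.609, 2.615, 2.623, 2.632, 2.675, 2.735, 2.753, 2.813, 2.998, 3.009, 3.033, 3.048, 3.054, 3.103, 3.104, 3.115, 3.192, 3.373, 3.420
α = 0.04; lower rank = 50 × 0.020 = 1; upper rank = 50 × 0.980 = 49.
The 1st smallest replicate is 1.394; the 49th is 3.373.

(1.394, 3.373)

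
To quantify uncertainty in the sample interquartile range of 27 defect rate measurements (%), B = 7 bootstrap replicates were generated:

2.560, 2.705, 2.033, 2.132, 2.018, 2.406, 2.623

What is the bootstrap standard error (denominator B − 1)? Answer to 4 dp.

Bootstrap SE is the standard deviation of the 7 replicate interquartile ranges.
Mean of replicates: (2.560 + 2.705 + 2.033 + 2.132 + 2.018 + 2.406 + 2.623) / 7 = 16.47700 / 7 = 2.35386
Sum of squared deviations: (+0.20614)² + (+0.35114)² + (−0.32086)² + (−0.22186)² + (−0.33586)² + (+0.05214)² + (+0.26914)² = 0.50592
Variance = 0.50592 / 6 = 0.08432
SE* = √0.08432

SE* = 0.2904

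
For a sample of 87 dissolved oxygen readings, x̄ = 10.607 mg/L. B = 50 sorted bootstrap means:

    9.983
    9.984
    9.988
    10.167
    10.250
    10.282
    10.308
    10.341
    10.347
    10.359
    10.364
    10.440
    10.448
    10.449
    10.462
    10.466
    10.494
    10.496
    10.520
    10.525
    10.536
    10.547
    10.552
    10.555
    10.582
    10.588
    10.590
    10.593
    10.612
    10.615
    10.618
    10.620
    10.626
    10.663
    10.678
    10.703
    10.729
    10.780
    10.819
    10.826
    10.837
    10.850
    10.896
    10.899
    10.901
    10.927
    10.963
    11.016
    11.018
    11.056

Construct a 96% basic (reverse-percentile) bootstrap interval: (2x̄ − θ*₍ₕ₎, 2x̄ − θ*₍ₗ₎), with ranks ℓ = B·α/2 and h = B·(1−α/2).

Percentile endpoints at ranks 1 and 49: θ*₍1₎ = 9.983, θ*₍49₎ = 11.018.
Basic interval reflects these around x̄:
  lower = 2 × 10.607 − 11.018 = 10.196
  upper = 2 × 10.607 − 9.983 = 11.231

(10.196, 11.231)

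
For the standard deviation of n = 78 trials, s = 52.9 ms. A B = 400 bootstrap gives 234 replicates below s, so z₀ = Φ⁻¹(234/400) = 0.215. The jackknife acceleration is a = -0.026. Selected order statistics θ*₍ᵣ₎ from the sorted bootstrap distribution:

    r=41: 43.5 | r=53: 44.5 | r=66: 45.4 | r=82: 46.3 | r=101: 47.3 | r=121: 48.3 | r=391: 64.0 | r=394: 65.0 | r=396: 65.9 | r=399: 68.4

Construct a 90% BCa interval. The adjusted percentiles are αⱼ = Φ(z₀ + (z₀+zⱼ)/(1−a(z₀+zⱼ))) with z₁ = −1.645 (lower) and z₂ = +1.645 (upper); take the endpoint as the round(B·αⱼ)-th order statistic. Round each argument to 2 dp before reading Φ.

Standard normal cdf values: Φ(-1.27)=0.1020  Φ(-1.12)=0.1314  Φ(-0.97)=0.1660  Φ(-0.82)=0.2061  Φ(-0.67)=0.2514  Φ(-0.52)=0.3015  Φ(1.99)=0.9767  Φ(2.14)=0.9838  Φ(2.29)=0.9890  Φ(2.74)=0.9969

(43.5, 64.0)

Lower: z₀ + z₁ = 0.215 + (-1.645) = -1.430; 1 − a(z₀+z₁) = 1 − (-0.026)(-1.430) = 0.9628; argument = 0.215 + (-1.430)/0.9628 = -1.2702 → -1.27.
α₁ = Φ(-1.27) = 0.1020; rank = round(400 × 0.1020) = 41; θ*₍41₎ = 43.5.
Upper: z₀ + z₂ = 1.860; 1 − a(z₀+z₂) = 1.0484; argument = 1.9892 → 1.99; α₂ = 0.9767; rank = 391; θ*₍391₎ = 64.0.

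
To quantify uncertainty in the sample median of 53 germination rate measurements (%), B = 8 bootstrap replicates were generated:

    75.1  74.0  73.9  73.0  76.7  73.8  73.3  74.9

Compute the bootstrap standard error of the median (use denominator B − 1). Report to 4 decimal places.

SE* = 1.1916

Bootstrap SE is the standard deviation of the 8 replicate medians.
Mean of replicates: (75.1 + 74.0 + 73.9 + 73.0 + 76.7 + 73.8 + 73.3 + 74.9) / 8 = 594.70000 / 8 = 74.33750
Sum of squared deviations: (+0.76250)² + (−0.33750)² + (−0.43750)² + (−1.33750)² + (+2.36250)² + (−0.53750)² + (−1.03750)² + (+0.56250)² = 9.93875
Variance = 9.93875 / 7 = 1.41982
SE* = √1.41982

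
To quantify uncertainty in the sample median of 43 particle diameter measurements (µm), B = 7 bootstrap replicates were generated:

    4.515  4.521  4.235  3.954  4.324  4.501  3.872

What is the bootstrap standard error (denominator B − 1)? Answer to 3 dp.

SE* = 0.270

Bootstrap SE is the standard deviation of the 7 replicate medians.
Mean of replicates: (4.515 + 4.521 + 4.235 + 3.954 + 4.324 + 4.501 + 3.872) / 7 = 29.9220 / 7 = 4.2746
Sum of squared deviations: (+0.2404)² + (+0.2464)² + (−0.0396)² + (−0.3206)² + (+0.0494)² + (+0.2264)² + (−0.4026)² = 0.4386
Variance = 0.4386 / 6 = 0.0731
SE* = √0.0731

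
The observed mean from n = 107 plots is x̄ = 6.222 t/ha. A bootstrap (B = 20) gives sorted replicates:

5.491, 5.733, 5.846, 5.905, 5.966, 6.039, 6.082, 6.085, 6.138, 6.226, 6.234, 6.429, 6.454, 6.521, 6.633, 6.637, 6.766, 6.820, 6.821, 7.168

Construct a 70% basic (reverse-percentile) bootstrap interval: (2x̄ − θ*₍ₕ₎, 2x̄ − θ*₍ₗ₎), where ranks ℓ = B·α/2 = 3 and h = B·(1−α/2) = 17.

Percentile endpoints at ranks 3 and 17: θ*₍3₎ = 5.846, θ*₍17₎ = 6.766.
Basic interval reflects these around x̄:
  lower = 2 × 6.222 − 6.766 = 5.678
  upper = 2 × 6.222 − 5.846 = 6.598

(5.678, 6.598)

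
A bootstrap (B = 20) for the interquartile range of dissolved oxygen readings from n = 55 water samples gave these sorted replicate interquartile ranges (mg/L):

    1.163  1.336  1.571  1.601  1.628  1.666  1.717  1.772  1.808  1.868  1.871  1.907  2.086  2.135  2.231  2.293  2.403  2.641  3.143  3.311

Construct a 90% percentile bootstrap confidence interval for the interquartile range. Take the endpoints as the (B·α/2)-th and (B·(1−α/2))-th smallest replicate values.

(1.163, 3.143)

α = 0.10; lower rank = 20 × 0.050 = 1; upper rank = 20 × 0.950 = 19.
The 1st smallest replicate is 1.163; the 19th is 3.143.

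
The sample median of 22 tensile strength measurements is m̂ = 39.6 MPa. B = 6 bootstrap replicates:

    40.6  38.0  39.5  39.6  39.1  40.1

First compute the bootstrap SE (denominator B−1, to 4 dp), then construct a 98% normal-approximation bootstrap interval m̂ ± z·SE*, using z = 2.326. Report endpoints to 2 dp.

(37.52, 41.68)

Mean of replicates = 39.4833; sum of squared deviations = 3.9883; SE* = √(3.9883/5) = 0.8931
Margin = 2.326 × 0.8931 = 2.077
Interval: 39.6 ± 2.077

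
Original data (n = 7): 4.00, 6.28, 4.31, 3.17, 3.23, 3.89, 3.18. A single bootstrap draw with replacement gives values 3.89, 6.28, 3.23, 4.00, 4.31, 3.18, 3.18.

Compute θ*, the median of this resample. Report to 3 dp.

θ* = 3.890

Sorted: 3.18, 3.18, 3.23, 3.89, 4.00, 4.31, 6.28
Median = middle value = 3.890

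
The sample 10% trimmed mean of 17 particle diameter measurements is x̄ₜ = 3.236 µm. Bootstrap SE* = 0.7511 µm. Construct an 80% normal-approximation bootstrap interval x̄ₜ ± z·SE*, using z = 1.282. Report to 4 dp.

Margin = 1.282 × 0.7511 = 0.96291
Interval: 3.236 ± 0.96291

(2.2731, 4.1989)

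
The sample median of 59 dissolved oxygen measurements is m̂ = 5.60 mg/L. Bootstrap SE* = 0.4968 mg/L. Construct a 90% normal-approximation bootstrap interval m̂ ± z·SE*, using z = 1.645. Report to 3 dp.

Margin = 1.645 × 0.4968 = 0.8172
Interval: 5.60 ± 0.8172

(4.783, 6.417)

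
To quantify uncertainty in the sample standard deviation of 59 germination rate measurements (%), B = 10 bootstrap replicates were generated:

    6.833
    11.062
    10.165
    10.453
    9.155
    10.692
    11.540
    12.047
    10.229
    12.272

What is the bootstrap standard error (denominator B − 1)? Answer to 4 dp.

Bootstrap SE is the standard deviation of the 10 replicate standard deviations.
Mean of replicates: (6.833 + 11.062 + 10.165 + 10.453 + 9.155 + 10.692 + 11.540 + 12.047 + 10.229 + 12.272) / 10 = 104.44800 / 10 = 10.44480
Sum of squared deviations: (−3.61180)² + (+0.61720)² + (−0.27980)² + (+0.00820)² + (−1.28980)² + (+0.24720)² + (+1.09520)² + (+1.60220)² + (−0.21580)² + (+1.82720)² = 22.38082
Variance = 22.38082 / 9 = 2.48676
SE* = √2.48676

SE* = 1.5769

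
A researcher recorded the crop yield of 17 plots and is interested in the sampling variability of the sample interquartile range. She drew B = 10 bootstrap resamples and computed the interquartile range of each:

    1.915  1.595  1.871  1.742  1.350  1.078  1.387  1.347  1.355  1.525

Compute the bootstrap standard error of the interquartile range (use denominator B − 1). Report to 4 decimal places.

SE* = 0.2652

Bootstrap SE is the standard deviation of the 10 replicate interquartile ranges.
Mean of replicates: (1.915 + 1.595 + 1.871 + 1.742 + 1.350 + 1.078 + 1.387 + 1.347 + 1.355 + 1.525) / 10 = 15.16500 / 10 = 1.51650
Sum of squared deviations: (+0.39850)² + (+0.07850)² + (+0.35450)² + (+0.22550)² + (−0.16650)² + (−0.43850)² + (−0.12950)² + (−0.16950)² + (−0.16150)² + (+0.00850)² = 0.63314
Variance = 0.63314 / 9 = 0.07035
SE* = √0.07035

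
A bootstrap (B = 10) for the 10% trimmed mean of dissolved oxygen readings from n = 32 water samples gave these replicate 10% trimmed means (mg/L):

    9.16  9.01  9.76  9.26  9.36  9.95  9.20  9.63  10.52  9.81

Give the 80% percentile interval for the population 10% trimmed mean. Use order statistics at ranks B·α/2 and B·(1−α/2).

(9.01, 9.95)

Sorted replicates: 9.01, 9.16, 9.20, 9.26, 9.36, 9.63, 9.76, 9.81, 9.95, 10.52
α = 0.20; lower rank = 10 × 0.100 = 1; upper rank = 10 × 0.900 = 9.
The 1st smallest replicate is 9.01; the 9th is 9.95.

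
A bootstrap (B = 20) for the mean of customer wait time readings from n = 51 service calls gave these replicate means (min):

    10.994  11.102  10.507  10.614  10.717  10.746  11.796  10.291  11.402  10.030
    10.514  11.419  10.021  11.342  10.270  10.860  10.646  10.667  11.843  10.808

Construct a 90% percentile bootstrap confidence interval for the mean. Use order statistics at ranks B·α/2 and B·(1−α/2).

Sorted replicates: 10.021, 10.030, 10.270, 10.291, 10.507, 10.514, 10.614, 10.646, 10.667, 10.717, 10.746, 10.808, 10.860, 10.994, 11.102, 11.342, 11.402, 11.419, 11.796, 11.843
α = 0.10; lower rank = 20 × 0.050 = 1; upper rank = 20 × 0.950 = 19.
The 1st smallest replicate is 10.021; the 19th is 11.796.

(10.021, 11.796)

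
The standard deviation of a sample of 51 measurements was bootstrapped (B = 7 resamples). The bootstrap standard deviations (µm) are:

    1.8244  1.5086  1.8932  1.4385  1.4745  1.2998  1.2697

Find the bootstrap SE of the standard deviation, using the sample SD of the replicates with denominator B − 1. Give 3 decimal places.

SE* = 0.242

Bootstrap SE is the standard deviation of the 7 replicate standard deviations.
Mean of replicates: (1.8244 + 1.5086 + 1.8932 + 1.4385 + 1.4745 + 1.2998 + 1.2697) / 7 = 10.70870 / 7 = 1.52981
Sum of squared deviations: (+0.29459)² + (−0.02121)² + (+0.36339)² + (−0.09131)² + (−0.05531)² + (−0.23001)² + (−0.26011)² = 0.35124
Variance = 0.35124 / 6 = 0.05854
SE* = √0.05854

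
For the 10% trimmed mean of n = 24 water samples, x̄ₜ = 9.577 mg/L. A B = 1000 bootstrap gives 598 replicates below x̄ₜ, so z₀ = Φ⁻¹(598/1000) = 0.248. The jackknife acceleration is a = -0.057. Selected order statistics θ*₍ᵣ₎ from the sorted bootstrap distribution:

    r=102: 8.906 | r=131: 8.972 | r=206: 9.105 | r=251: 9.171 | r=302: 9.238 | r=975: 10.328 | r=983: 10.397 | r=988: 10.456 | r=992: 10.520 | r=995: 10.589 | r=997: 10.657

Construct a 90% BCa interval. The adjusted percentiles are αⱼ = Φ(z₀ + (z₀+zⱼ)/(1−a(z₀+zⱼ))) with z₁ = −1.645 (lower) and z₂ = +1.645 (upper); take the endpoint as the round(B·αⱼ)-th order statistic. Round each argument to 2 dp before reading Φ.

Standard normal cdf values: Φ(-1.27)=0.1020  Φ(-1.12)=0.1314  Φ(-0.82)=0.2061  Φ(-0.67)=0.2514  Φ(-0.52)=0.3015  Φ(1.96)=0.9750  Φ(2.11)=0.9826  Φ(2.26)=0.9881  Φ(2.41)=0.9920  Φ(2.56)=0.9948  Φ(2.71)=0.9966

Lower: z₀ + z₁ = 0.248 + (-1.645) = -1.397; 1 − a(z₀+z₁) = 1 − (-0.057)(-1.397) = 0.9204; argument = 0.248 + (-1.397)/0.9204 = -1.2699 → -1.27.
α₁ = Φ(-1.27) = 0.1020; rank = round(1000 × 0.1020) = 102; θ*₍102₎ = 8.906.
Upper: z₀ + z₂ = 1.893; 1 − a(z₀+z₂) = 1.1079; argument = 1.9566 → 1.96; α₂ = 0.9750; rank = 975; θ*₍975₎ = 10.328.

(8.906, 10.328)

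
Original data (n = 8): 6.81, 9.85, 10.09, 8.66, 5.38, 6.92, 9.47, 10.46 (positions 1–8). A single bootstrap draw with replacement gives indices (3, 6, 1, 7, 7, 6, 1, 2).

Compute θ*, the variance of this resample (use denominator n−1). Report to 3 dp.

θ* = 2.370

Resample values: 10.09, 6.92, 6.81, 9.47, 9.47, 6.92, 6.81, 9.85.
Mean = 8.2925; sum of squared deviations = 16.5930
s² = 16.5930 / 7 = 2.3704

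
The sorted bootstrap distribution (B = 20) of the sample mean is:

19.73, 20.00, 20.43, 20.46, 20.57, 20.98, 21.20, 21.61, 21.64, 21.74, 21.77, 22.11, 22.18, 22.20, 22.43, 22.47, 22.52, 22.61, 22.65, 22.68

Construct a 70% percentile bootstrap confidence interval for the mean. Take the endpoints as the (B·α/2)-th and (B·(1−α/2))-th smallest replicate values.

(20.43, 22.52)

α = 0.30; lower rank = 20 × 0.150 = 3; upper rank = 20 × 0.850 = 17.
The 3rd smallest replicate is 20.43; the 17th is 22.52.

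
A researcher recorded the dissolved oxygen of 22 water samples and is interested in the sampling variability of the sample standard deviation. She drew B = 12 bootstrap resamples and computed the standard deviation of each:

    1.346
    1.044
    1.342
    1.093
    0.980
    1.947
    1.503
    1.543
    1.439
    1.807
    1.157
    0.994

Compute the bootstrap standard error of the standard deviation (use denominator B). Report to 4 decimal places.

Bootstrap SE is the standard deviation of the 12 replicate standard deviations.
Mean of replicates: (1.346 + 1.044 + 1.342 + 1.093 + 0.980 + 1.947 + 1.503 + 1.543 + 1.439 + 1.807 + 1.157 + 0.994) / 12 = 16.19500 / 12 = 1.34958
Sum of squared deviations: (−0.00358)² + (−0.30558)² + (−0.00758)² + (−0.25658)² + (−0.36958)² + (+0.59742)² + (+0.15342)² + (+0.19342)² + (+0.08942)² + (+0.45742)² + (−0.19258)² + (−0.35558)² = 1.09448
Variance = 1.09448 / 12 = 0.09121
SE* = √0.09121

SE* = 0.3020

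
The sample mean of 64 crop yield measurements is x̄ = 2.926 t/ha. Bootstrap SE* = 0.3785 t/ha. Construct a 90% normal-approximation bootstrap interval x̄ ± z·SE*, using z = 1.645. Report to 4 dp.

(2.3034, 3.5486)

Margin = 1.645 × 0.3785 = 0.62263
Interval: 2.926 ± 0.62263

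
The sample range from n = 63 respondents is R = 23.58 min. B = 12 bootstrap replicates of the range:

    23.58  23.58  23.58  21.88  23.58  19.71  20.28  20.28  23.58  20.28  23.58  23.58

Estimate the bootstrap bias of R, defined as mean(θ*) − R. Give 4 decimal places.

mean(θ*) = (23.58 + 23.58 + 23.58 + 21.88 + 23.58 + 19.71 + 20.28 + 20.28 + 23.58 + 20.28 + 23.58 + 23.58) / 12 = 22.29083
bias = 22.29083 − 23.58

bias = −1.2892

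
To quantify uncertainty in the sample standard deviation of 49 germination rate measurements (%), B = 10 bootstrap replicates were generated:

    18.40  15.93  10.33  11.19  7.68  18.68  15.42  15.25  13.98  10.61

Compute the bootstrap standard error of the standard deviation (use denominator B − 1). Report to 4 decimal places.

Bootstrap SE is the standard deviation of the 10 replicate standard deviations.
Mean of replicates: (18.40 + 15.93 + 10.33 + 11.19 + 7.68 + 18.68 + 15.42 + 15.25 + 13.98 + 10.61) / 10 = 137.47000 / 10 = 13.74700
Sum of squared deviations: (+4.65300)² + (+2.18300)² + (−3.41700)² + (−2.55700)² + (−6.06700)² + (+4.93300)² + (+1.67300)² + (+1.50300)² + (+0.23300)² + (−3.13700)² = 120.72601
Variance = 120.72601 / 9 = 13.41400
SE* = √13.41400

SE* = 3.6625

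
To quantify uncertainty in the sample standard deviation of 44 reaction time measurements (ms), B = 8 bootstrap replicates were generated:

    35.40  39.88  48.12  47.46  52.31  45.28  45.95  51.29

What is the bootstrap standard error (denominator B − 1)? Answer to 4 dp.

Bootstrap SE is the standard deviation of the 8 replicate standard deviations.
Mean of replicates: (35.40 + 39.88 + 48.12 + 47.46 + 52.31 + 45.28 + 45.95 + 51.29) / 8 = 365.69000 / 8 = 45.71125
Sum of squared deviations: (−10.31125)² + (−5.83125)² + (+2.40875)² + (+1.74875)² + (+6.59875)² + (−0.43125)² + (+0.23875)² + (+5.57875)² = 224.09449
Variance = 224.09449 / 7 = 32.01350
SE* = √32.01350

SE* = 5.6580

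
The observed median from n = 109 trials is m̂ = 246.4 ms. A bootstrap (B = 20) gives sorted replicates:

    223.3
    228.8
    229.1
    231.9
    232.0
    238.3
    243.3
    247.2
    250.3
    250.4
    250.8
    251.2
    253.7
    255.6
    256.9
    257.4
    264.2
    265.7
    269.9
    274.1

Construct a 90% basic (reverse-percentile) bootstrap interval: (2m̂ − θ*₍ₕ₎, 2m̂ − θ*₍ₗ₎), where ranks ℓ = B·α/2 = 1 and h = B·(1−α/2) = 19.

Percentile endpoints at ranks 1 and 19: θ*₍1₎ = 223.3, θ*₍19₎ = 269.9.
Basic interval reflects these around m̂:
  lower = 2 × 246.4 − 269.9 = 222.9
  upper = 2 × 246.4 − 223.3 = 269.5

(222.9, 269.5)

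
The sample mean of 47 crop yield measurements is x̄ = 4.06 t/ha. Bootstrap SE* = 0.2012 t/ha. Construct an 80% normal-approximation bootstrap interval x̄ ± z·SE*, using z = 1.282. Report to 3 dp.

(3.802, 4.318)

Margin = 1.282 × 0.2012 = 0.2579
Interval: 4.06 ± 0.2579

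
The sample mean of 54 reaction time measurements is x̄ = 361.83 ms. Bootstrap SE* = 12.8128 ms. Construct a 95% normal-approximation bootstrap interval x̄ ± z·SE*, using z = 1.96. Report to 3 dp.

(336.717, 386.943)

Margin = 1.96 × 12.8128 = 25.1131
Interval: 361.83 ± 25.1131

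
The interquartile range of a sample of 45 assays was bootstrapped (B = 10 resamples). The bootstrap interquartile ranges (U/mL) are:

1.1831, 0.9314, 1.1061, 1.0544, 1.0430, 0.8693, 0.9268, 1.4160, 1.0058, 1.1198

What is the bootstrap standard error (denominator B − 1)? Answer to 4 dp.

Bootstrap SE is the standard deviation of the 10 replicate interquartile ranges.
Mean of replicates: (1.1831 + 0.9314 + 1.1061 + 1.0544 + 1.0430 + 0.8693 + 0.9268 + 1.4160 + 1.0058 + 1.1198) / 10 = 10.65570 / 10 = 1.06557
Sum of squared deviations: (+0.11753)² + (−0.13417)² + (+0.04053)² + (−0.01117)² + (−0.02257)² + (−0.19627)² + (−0.13877)² + (+0.35043)² + (−0.05977)² + (+0.05423)² = 0.22119
Variance = 0.22119 / 9 = 0.02458
SE* = √0.02458

SE* = 0.1568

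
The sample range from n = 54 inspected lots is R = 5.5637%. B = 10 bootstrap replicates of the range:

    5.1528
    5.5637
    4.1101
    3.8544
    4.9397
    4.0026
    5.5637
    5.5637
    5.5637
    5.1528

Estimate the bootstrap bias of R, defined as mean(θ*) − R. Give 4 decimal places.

mean(θ*) = (5.1528 + 5.5637 + 4.1101 + 3.8544 + 4.9397 + 4.0026 + 5.5637 + 5.5637 + 5.5637 + 5.1528) / 10 = 4.94672
bias = 4.94672 − 5.5637

bias = −0.6170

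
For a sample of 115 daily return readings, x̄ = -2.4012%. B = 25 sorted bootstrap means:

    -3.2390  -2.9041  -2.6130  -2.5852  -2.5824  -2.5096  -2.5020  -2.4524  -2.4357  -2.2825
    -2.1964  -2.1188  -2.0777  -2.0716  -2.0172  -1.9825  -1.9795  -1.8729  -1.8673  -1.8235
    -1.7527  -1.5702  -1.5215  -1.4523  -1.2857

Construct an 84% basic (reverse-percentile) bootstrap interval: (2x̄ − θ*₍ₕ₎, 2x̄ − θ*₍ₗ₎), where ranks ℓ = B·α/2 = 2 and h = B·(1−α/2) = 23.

Percentile endpoints at ranks 2 and 23: θ*₍2₎ = -2.9041, θ*₍23₎ = -1.5215.
Basic interval reflects these around x̄:
  lower = 2 × -2.4012 − -1.5215 = -3.2809
  upper = 2 × -2.4012 − -2.9041 = -1.8983

(-3.2809, -1.8983)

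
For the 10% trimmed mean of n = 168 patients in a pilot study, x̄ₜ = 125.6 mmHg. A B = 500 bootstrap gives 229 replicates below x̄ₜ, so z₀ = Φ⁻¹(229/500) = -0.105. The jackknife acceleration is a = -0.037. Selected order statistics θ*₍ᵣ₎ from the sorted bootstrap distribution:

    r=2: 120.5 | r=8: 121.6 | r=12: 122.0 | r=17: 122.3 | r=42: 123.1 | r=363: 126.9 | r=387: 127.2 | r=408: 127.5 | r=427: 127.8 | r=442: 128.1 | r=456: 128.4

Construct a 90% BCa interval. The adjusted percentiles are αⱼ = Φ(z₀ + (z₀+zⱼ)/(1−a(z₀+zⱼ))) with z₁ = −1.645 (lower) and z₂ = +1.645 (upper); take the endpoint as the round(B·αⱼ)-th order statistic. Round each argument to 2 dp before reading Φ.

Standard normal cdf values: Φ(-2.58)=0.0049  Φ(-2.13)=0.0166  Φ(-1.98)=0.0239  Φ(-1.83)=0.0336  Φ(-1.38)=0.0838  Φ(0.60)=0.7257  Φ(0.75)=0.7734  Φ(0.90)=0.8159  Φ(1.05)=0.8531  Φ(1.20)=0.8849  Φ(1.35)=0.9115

Lower: z₀ + z₁ = -0.105 + (-1.645) = -1.750; 1 − a(z₀+z₁) = 1 − (-0.037)(-1.750) = 0.9353; argument = -0.105 + (-1.750)/0.9353 = -1.9762 → -1.98.
α₁ = Φ(-1.98) = 0.0239; rank = round(500 × 0.0239) = 12; θ*₍12₎ = 122.0.
Upper: z₀ + z₂ = 1.540; 1 − a(z₀+z₂) = 1.0570; argument = 1.3520 → 1.35; α₂ = 0.9115; rank = 456; θ*₍456₎ = 128.4.

(122.0, 128.4)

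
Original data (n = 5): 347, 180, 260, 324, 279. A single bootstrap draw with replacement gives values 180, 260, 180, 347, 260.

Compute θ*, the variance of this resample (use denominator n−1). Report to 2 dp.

θ* = 4825.80

Mean = 245.4000; sum of squared deviations = 19303.2000
s² = 19303.2000 / 4 = 4825.8000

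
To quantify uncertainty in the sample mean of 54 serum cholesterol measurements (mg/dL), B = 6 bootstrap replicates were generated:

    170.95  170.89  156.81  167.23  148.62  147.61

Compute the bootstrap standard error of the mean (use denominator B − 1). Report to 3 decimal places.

Bootstrap SE is the standard deviation of the 6 replicate means.
Mean of replicates: (170.95 + 170.89 + 156.81 + 167.23 + 148.62 + 147.61) / 6 = 962.1100 / 6 = 160.3517
Sum of squared deviations: (+10.5983)² + (+10.5383)² + (−3.5417)² + (+6.8783)² + (−11.7317)² + (−12.7417)² = 583.2181
Variance = 583.2181 / 5 = 116.6436
SE* = √116.6436

SE* = 10.800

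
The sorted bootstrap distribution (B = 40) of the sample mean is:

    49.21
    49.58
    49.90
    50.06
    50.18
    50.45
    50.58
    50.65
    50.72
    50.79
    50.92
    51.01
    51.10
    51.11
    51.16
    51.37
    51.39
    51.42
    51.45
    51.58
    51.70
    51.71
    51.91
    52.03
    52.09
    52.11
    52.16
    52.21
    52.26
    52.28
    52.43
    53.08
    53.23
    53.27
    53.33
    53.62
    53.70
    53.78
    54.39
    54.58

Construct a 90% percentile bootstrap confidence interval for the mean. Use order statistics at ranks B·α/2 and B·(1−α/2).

α = 0.10; lower rank = 40 × 0.050 = 2; upper rank = 40 × 0.950 = 38.
The 2nd smallest replicate is 49.58; the 38th is 53.78.

(49.58, 53.78)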